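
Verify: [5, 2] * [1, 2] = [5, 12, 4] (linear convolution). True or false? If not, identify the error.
Recompute linear convolution of [5, 2] and [1, 2]: y[0] = 5×1 = 5; y[1] = 5×2 + 2×1 = 12; y[2] = 2×2 = 4 → [5, 12, 4]. Given [5, 12, 4] matches, so answer: Yes

Yes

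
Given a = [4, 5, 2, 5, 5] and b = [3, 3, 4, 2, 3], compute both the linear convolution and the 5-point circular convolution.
Linear: y_lin[0] = 4×3 = 12; y_lin[1] = 4×3 + 5×3 = 27; y_lin[2] = 4×4 + 5×3 + 2×3 = 37; y_lin[3] = 4×2 + 5×4 + 2×3 + 5×3 = 49; y_lin[4] = 4×3 + 5×2 + 2×4 + 5×3 + 5×3 = 60; y_lin[5] = 5×3 + 2×2 + 5×4 + 5×3 = 54; y_lin[6] = 2×3 + 5×2 + 5×4 = 36; y_lin[7] = 5×3 + 5×2 = 25; y_lin[8] = 5×3 = 15 → [12, 27, 37, 49, 60, 54, 36, 25, 15]. Circular (length 5): y[0] = 4×3 + 5×3 + 2×2 + 5×4 + 5×3 = 66; y[1] = 4×3 + 5×3 + 2×3 + 5×2 + 5×4 = 63; y[2] = 4×4 + 5×3 + 2×3 + 5×3 + 5×2 = 62; y[3] = 4×2 + 5×4 + 2×3 + 5×3 + 5×3 = 64; y[4] = 4×3 + 5×2 + 2×4 + 5×3 + 5×3 = 60 → [66, 63, 62, 64, 60]

Linear: [12, 27, 37, 49, 60, 54, 36, 25, 15], Circular: [66, 63, 62, 64, 60]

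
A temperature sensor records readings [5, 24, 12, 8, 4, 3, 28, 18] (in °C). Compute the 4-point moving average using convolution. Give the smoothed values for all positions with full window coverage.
4-point moving average kernel = [1, 1, 1, 1]. Apply in 'valid' mode (full window coverage): avg[0] = (5 + 24 + 12 + 8) / 4 = 12.25; avg[1] = (24 + 12 + 8 + 4) / 4 = 12.0; avg[2] = (12 + 8 + 4 + 3) / 4 = 6.75; avg[3] = (8 + 4 + 3 + 28) / 4 = 10.75; avg[4] = (4 + 3 + 28 + 18) / 4 = 13.25. Smoothed values: [12.25, 12.0, 6.75, 10.75, 13.25]

[12.25, 12.0, 6.75, 10.75, 13.25]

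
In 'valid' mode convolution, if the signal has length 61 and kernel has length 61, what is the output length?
'Valid' mode counts only positions where the kernel fully overlaps the signal: m - n + 1 = 61 - 61 + 1 = 1

1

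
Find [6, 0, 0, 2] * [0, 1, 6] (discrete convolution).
y[0] = 6×0 = 0; y[1] = 6×1 + 0×0 = 6; y[2] = 6×6 + 0×1 + 0×0 = 36; y[3] = 0×6 + 0×1 + 2×0 = 0; y[4] = 0×6 + 2×1 = 2; y[5] = 2×6 = 12

[0, 6, 36, 0, 2, 12]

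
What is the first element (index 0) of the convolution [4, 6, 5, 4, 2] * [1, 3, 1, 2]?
Use y[k] = Σ_i a[i]·b[k-i] at k=0. y[0] = 4×1 = 4

4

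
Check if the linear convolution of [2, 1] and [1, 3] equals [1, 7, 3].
Recompute linear convolution of [2, 1] and [1, 3]: y[0] = 2×1 = 2; y[1] = 2×3 + 1×1 = 7; y[2] = 1×3 = 3 → [2, 7, 3]. Compare to given [1, 7, 3]: they differ at index 0: given 1, correct 2, so answer: No

No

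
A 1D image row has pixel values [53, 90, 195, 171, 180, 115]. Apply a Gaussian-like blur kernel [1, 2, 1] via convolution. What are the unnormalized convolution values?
Convolve image row [53, 90, 195, 171, 180, 115] with kernel [1, 2, 1]: y[0] = 53×1 = 53; y[1] = 53×2 + 90×1 = 196; y[2] = 53×1 + 90×2 + 195×1 = 428; y[3] = 90×1 + 195×2 + 171×1 = 651; y[4] = 195×1 + 171×2 + 180×1 = 717; y[5] = 171×1 + 180×2 + 115×1 = 646; y[6] = 180×1 + 115×2 = 410; y[7] = 115×1 = 115 → [53, 196, 428, 651, 717, 646, 410, 115]. Normalization factor = sum(kernel) = 4.

[53, 196, 428, 651, 717, 646, 410, 115]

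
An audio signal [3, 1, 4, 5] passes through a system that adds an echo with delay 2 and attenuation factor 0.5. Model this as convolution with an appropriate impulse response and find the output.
Direct-path + delayed-attenuated-path model → impulse response h = [1, 0, 0.5] (1 at lag 0, 0.5 at lag 2). Output y[n] = x[n] + 0.5·x[n - 2] (with x[n] = 0 outside 0..3): y[0] = 3 + 0.5×0 = 3; y[1] = 1 + 0.5×0 = 1; y[2] = 4 + 0.5×3 = 5.5; y[3] = 5 + 0.5×1 = 5.5; y[4] = 0 + 0.5×4 = 2.0; y[5] = 0 + 0.5×5 = 2.5. So y = [3, 1, 5.5, 5.5, 2.0, 2.5]

[3, 1, 5.5, 5.5, 2.0, 2.5]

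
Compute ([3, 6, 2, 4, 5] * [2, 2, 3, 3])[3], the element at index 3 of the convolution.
Use y[k] = Σ_i a[i]·b[k-i] at k=3. y[3] = 3×3 + 6×3 + 2×2 + 4×2 = 39

39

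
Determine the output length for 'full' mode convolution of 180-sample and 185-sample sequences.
Linear/full convolution length: m + n - 1 = 180 + 185 - 1 = 364

364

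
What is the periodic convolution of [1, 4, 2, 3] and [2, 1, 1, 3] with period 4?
Use y[k] = Σ_j f[j]·g[(k-j) mod 4]. y[0] = 1×2 + 4×3 + 2×1 + 3×1 = 19; y[1] = 1×1 + 4×2 + 2×3 + 3×1 = 18; y[2] = 1×1 + 4×1 + 2×2 + 3×3 = 18; y[3] = 1×3 + 4×1 + 2×1 + 3×2 = 15. Result: [19, 18, 18, 15]

[19, 18, 18, 15]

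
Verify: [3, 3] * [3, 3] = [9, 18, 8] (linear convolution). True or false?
Recompute linear convolution of [3, 3] and [3, 3]: y[0] = 3×3 = 9; y[1] = 3×3 + 3×3 = 18; y[2] = 3×3 = 9 → [9, 18, 9]. Compare to given [9, 18, 8]: they differ at index 2: given 8, correct 9, so answer: No

No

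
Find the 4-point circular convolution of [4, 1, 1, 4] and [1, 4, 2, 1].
Use y[k] = Σ_j f[j]·g[(k-j) mod 4]. y[0] = 4×1 + 1×1 + 1×2 + 4×4 = 23; y[1] = 4×4 + 1×1 + 1×1 + 4×2 = 26; y[2] = 4×2 + 1×4 + 1×1 + 4×1 = 17; y[3] = 4×1 + 1×2 + 1×4 + 4×1 = 14. Result: [23, 26, 17, 14]

[23, 26, 17, 14]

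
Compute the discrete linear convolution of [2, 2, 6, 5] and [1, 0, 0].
y[0] = 2×1 = 2; y[1] = 2×0 + 2×1 = 2; y[2] = 2×0 + 2×0 + 6×1 = 6; y[3] = 2×0 + 6×0 + 5×1 = 5; y[4] = 6×0 + 5×0 = 0; y[5] = 5×0 = 0

[2, 2, 6, 5, 0, 0]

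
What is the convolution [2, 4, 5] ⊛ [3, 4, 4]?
y[0] = 2×3 = 6; y[1] = 2×4 + 4×3 = 20; y[2] = 2×4 + 4×4 + 5×3 = 39; y[3] = 4×4 + 5×4 = 36; y[4] = 5×4 = 20

[6, 20, 39, 36, 20]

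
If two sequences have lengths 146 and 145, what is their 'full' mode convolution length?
Linear/full convolution length: m + n - 1 = 146 + 145 - 1 = 290

290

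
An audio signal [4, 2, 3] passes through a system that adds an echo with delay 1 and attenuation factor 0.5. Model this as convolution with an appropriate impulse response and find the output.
Direct-path + delayed-attenuated-path model → impulse response h = [1, 0.5] (1 at lag 0, 0.5 at lag 1). Output y[n] = x[n] + 0.5·x[n - 1] (with x[n] = 0 outside 0..2): y[0] = 4 + 0.5×0 = 4; y[1] = 2 + 0.5×4 = 4.0; y[2] = 3 + 0.5×2 = 4.0; y[3] = 0 + 0.5×3 = 1.5. So y = [4, 4.0, 4.0, 1.5]

[4, 4.0, 4.0, 1.5]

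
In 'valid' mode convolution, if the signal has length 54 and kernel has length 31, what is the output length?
'Valid' mode counts only positions where the kernel fully overlaps the signal: m - n + 1 = 54 - 31 + 1 = 24

24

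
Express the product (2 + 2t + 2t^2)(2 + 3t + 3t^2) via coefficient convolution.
Ascending coefficients: a = [2, 2, 2], b = [2, 3, 3]. c[0] = 2×2 = 4; c[1] = 2×3 + 2×2 = 10; c[2] = 2×3 + 2×3 + 2×2 = 16; c[3] = 2×3 + 2×3 = 12; c[4] = 2×3 = 6. Result coefficients: [4, 10, 16, 12, 6] → 4 + 10t + 16t^2 + 12t^3 + 6t^4

4 + 10t + 16t^2 + 12t^3 + 6t^4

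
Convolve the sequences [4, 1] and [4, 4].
y[0] = 4×4 = 16; y[1] = 4×4 + 1×4 = 20; y[2] = 1×4 = 4

[16, 20, 4]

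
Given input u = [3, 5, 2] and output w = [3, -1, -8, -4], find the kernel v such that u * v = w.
Output length 4 = len(u) + len(v) - 1 ⇒ len(v) = 2. Solve v forward using v[k] = (w[k] - Σ_{i≥1} u[i]·v[k-i]) / u[0]: v[0] = w[0] / u[0] = 3 / 3 = 1; v[1] = (w[1] - 5×1) / u[0] = (-1 - 5×1) / 3 = -2. So v = [1, -2]. Forward-check [3, 5, 2] * [1, -2]: w[0] = 3×1 = 3; w[1] = 3×-2 + 5×1 = -1; w[2] = 5×-2 + 2×1 = -8; w[3] = 2×-2 = -4 → [3, -1, -8, -4] ✓

[1, -2]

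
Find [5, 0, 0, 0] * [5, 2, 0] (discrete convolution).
y[0] = 5×5 = 25; y[1] = 5×2 + 0×5 = 10; y[2] = 5×0 + 0×2 + 0×5 = 0; y[3] = 0×0 + 0×2 + 0×5 = 0; y[4] = 0×0 + 0×2 = 0; y[5] = 0×0 = 0

[25, 10, 0, 0, 0, 0]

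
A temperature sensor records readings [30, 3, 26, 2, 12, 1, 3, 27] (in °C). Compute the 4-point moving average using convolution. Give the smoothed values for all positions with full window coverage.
4-point moving average kernel = [1, 1, 1, 1]. Apply in 'valid' mode (full window coverage): avg[0] = (30 + 3 + 26 + 2) / 4 = 15.25; avg[1] = (3 + 26 + 2 + 12) / 4 = 10.75; avg[2] = (26 + 2 + 12 + 1) / 4 = 10.25; avg[3] = (2 + 12 + 1 + 3) / 4 = 4.5; avg[4] = (12 + 1 + 3 + 27) / 4 = 10.75. Smoothed values: [15.25, 10.75, 10.25, 4.5, 10.75]

[15.25, 10.75, 10.25, 4.5, 10.75]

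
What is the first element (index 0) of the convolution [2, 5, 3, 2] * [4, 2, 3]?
Use y[k] = Σ_i a[i]·b[k-i] at k=0. y[0] = 2×4 = 8

8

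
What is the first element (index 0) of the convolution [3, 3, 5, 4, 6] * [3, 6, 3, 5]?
Use y[k] = Σ_i a[i]·b[k-i] at k=0. y[0] = 3×3 = 9

9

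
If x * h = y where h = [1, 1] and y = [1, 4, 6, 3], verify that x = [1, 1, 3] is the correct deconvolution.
Forward-compute [1, 1, 3] * [1, 1]: y[0] = 1×1 = 1; y[1] = 1×1 + 1×1 = 2; y[2] = 1×1 + 3×1 = 4; y[3] = 3×1 = 3 → [1, 2, 4, 3]. Does not match given y = [1, 4, 6, 3].

Not verified. [1, 1, 3] * [1, 1] = [1, 2, 4, 3], which differs from [1, 4, 6, 3] at index 1.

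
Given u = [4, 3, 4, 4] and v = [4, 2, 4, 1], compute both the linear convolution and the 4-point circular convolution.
Linear: y_lin[0] = 4×4 = 16; y_lin[1] = 4×2 + 3×4 = 20; y_lin[2] = 4×4 + 3×2 + 4×4 = 38; y_lin[3] = 4×1 + 3×4 + 4×2 + 4×4 = 40; y_lin[4] = 3×1 + 4×4 + 4×2 = 27; y_lin[5] = 4×1 + 4×4 = 20; y_lin[6] = 4×1 = 4 → [16, 20, 38, 40, 27, 20, 4]. Circular (length 4): y[0] = 4×4 + 3×1 + 4×4 + 4×2 = 43; y[1] = 4×2 + 3×4 + 4×1 + 4×4 = 40; y[2] = 4×4 + 3×2 + 4×4 + 4×1 = 42; y[3] = 4×1 + 3×4 + 4×2 + 4×4 = 40 → [43, 40, 42, 40]

Linear: [16, 20, 38, 40, 27, 20, 4], Circular: [43, 40, 42, 40]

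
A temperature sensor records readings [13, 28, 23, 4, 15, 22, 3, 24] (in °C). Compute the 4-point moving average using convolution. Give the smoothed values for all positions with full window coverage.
4-point moving average kernel = [1, 1, 1, 1]. Apply in 'valid' mode (full window coverage): avg[0] = (13 + 28 + 23 + 4) / 4 = 17.0; avg[1] = (28 + 23 + 4 + 15) / 4 = 17.5; avg[2] = (23 + 4 + 15 + 22) / 4 = 16.0; avg[3] = (4 + 15 + 22 + 3) / 4 = 11.0; avg[4] = (15 + 22 + 3 + 24) / 4 = 16.0. Smoothed values: [17.0, 17.5, 16.0, 11.0, 16.0]

[17.0, 17.5, 16.0, 11.0, 16.0]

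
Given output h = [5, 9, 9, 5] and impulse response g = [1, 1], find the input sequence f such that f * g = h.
Deconvolve h=[5, 9, 9, 5] by g=[1, 1]. Since g[0]=1, solve forward: f[0] = h[0] / 1 = 5; f[1] = (h[1] - 5×1) / 1 = 4; f[2] = (h[2] - 4×1) / 1 = 5. So f = [5, 4, 5]. Check by forward convolution: h[0] = 5×1 = 5; h[1] = 5×1 + 4×1 = 9; h[2] = 4×1 + 5×1 = 9; h[3] = 5×1 = 5

[5, 4, 5]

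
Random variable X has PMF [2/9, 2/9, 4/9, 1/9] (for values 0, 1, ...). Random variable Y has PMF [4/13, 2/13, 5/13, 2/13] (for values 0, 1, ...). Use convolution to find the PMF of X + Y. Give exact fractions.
P(X+Y=k) = Σ_i P(X=i)·P(Y=k-i) — a convolution of [2/9, 2/9, 4/9, 1/9] and [4/13, 2/13, 5/13, 2/13]. P(X+Y=0) = (2/9)×(4/13) = 8/117; P(X+Y=1) = (2/9)×(2/13) + (2/9)×(4/13) = 4/117 + 8/117 = 4/39; P(X+Y=2) = (2/9)×(5/13) + (2/9)×(2/13) + (4/9)×(4/13) = 10/117 + 4/117 + 16/117 = 10/39; P(X+Y=3) = (2/9)×(2/13) + (2/9)×(5/13) + (4/9)×(2/13) + (1/9)×(4/13) = 4/117 + 10/117 + 8/117 + 4/117 = 2/9; P(X+Y=4) = (2/9)×(2/13) + (4/9)×(5/13) + (1/9)×(2/13) = 4/117 + 20/117 + 2/117 = 2/9; P(X+Y=5) = (4/9)×(2/13) + (1/9)×(5/13) = 8/117 + 5/117 = 1/9; P(X+Y=6) = (1/9)×(2/13) = 2/117. PMF: [8/117, 4/39, 10/39, 2/9, 2/9, 1/9, 2/117] (sums to 1 ✓)

[8/117, 4/39, 10/39, 2/9, 2/9, 1/9, 2/117]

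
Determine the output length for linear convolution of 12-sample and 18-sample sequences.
Linear/full convolution length: m + n - 1 = 12 + 18 - 1 = 29

29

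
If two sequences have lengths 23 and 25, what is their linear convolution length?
Linear/full convolution length: m + n - 1 = 23 + 25 - 1 = 47

47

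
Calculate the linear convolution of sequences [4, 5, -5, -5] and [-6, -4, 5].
y[0] = 4×-6 = -24; y[1] = 4×-4 + 5×-6 = -46; y[2] = 4×5 + 5×-4 + -5×-6 = 30; y[3] = 5×5 + -5×-4 + -5×-6 = 75; y[4] = -5×5 + -5×-4 = -5; y[5] = -5×5 = -25

[-24, -46, 30, 75, -5, -25]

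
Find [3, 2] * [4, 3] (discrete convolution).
y[0] = 3×4 = 12; y[1] = 3×3 + 2×4 = 17; y[2] = 2×3 = 6

[12, 17, 6]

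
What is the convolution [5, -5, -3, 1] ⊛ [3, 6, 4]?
y[0] = 5×3 = 15; y[1] = 5×6 + -5×3 = 15; y[2] = 5×4 + -5×6 + -3×3 = -19; y[3] = -5×4 + -3×6 + 1×3 = -35; y[4] = -3×4 + 1×6 = -6; y[5] = 1×4 = 4

[15, 15, -19, -35, -6, 4]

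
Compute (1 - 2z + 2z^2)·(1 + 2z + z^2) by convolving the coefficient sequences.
Ascending coefficients: a = [1, -2, 2], b = [1, 2, 1]. c[0] = 1×1 = 1; c[1] = 1×2 + -2×1 = 0; c[2] = 1×1 + -2×2 + 2×1 = -1; c[3] = -2×1 + 2×2 = 2; c[4] = 2×1 = 2. Result coefficients: [1, 0, -1, 2, 2] → 1 - z^2 + 2z^3 + 2z^4

1 - z^2 + 2z^3 + 2z^4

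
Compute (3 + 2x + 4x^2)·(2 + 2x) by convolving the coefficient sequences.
Ascending coefficients: a = [3, 2, 4], b = [2, 2]. c[0] = 3×2 = 6; c[1] = 3×2 + 2×2 = 10; c[2] = 2×2 + 4×2 = 12; c[3] = 4×2 = 8. Result coefficients: [6, 10, 12, 8] → 6 + 10x + 12x^2 + 8x^3

6 + 10x + 12x^2 + 8x^3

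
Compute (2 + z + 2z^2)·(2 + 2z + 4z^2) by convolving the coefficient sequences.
Ascending coefficients: a = [2, 1, 2], b = [2, 2, 4]. c[0] = 2×2 = 4; c[1] = 2×2 + 1×2 = 6; c[2] = 2×4 + 1×2 + 2×2 = 14; c[3] = 1×4 + 2×2 = 8; c[4] = 2×4 = 8. Result coefficients: [4, 6, 14, 8, 8] → 4 + 6z + 14z^2 + 8z^3 + 8z^4

4 + 6z + 14z^2 + 8z^3 + 8z^4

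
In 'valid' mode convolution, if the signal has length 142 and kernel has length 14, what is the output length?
'Valid' mode counts only positions where the kernel fully overlaps the signal: m - n + 1 = 142 - 14 + 1 = 129

129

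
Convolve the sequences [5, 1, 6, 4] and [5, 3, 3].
y[0] = 5×5 = 25; y[1] = 5×3 + 1×5 = 20; y[2] = 5×3 + 1×3 + 6×5 = 48; y[3] = 1×3 + 6×3 + 4×5 = 41; y[4] = 6×3 + 4×3 = 30; y[5] = 4×3 = 12

[25, 20, 48, 41, 30, 12]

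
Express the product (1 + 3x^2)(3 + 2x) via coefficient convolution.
Ascending coefficients: a = [1, 0, 3], b = [3, 2]. c[0] = 1×3 = 3; c[1] = 1×2 + 0×3 = 2; c[2] = 0×2 + 3×3 = 9; c[3] = 3×2 = 6. Result coefficients: [3, 2, 9, 6] → 3 + 2x + 9x^2 + 6x^3

3 + 2x + 9x^2 + 6x^3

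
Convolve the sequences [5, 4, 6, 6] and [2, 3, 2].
y[0] = 5×2 = 10; y[1] = 5×3 + 4×2 = 23; y[2] = 5×2 + 4×3 + 6×2 = 34; y[3] = 4×2 + 6×3 + 6×2 = 38; y[4] = 6×2 + 6×3 = 30; y[5] = 6×2 = 12

[10, 23, 34, 38, 30, 12]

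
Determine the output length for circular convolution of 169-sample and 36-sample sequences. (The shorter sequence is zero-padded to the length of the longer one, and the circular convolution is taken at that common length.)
Circular convolution (zero-padding the shorter input) has length max(m, n) = max(169, 36) = 169

169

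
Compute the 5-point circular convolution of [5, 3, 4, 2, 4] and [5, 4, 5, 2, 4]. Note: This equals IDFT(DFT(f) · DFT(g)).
Either evaluate y[k] = Σ_j f[j]·g[(k-j) mod 5] directly, or use IDFT(DFT(f) · DFT(g)). y[0] = 5×5 + 3×4 + 4×2 + 2×5 + 4×4 = 71; y[1] = 5×4 + 3×5 + 4×4 + 2×2 + 4×5 = 75; y[2] = 5×5 + 3×4 + 4×5 + 2×4 + 4×2 = 73; y[3] = 5×2 + 3×5 + 4×4 + 2×5 + 4×4 = 67; y[4] = 5×4 + 3×2 + 4×5 + 2×4 + 4×5 = 74. Result: [71, 75, 73, 67, 74]

[71, 75, 73, 67, 74]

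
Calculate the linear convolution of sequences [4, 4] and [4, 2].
y[0] = 4×4 = 16; y[1] = 4×2 + 4×4 = 24; y[2] = 4×2 = 8

[16, 24, 8]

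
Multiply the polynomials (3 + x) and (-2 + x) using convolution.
Ascending coefficients: a = [3, 1], b = [-2, 1]. c[0] = 3×-2 = -6; c[1] = 3×1 + 1×-2 = 1; c[2] = 1×1 = 1. Result coefficients: [-6, 1, 1] → -6 + x + x^2

-6 + x + x^2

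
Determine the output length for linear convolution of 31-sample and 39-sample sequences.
Linear/full convolution length: m + n - 1 = 31 + 39 - 1 = 69

69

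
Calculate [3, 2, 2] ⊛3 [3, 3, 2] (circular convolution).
Use y[k] = Σ_j x[j]·h[(k-j) mod 3]. y[0] = 3×3 + 2×2 + 2×3 = 19; y[1] = 3×3 + 2×3 + 2×2 = 19; y[2] = 3×2 + 2×3 + 2×3 = 18. Result: [19, 19, 18]

[19, 19, 18]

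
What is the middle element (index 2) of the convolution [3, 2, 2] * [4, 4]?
Use y[k] = Σ_i a[i]·b[k-i] at k=2. y[2] = 2×4 + 2×4 = 16

16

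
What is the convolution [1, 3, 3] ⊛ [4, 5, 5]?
y[0] = 1×4 = 4; y[1] = 1×5 + 3×4 = 17; y[2] = 1×5 + 3×5 + 3×4 = 32; y[3] = 3×5 + 3×5 = 30; y[4] = 3×5 = 15

[4, 17, 32, 30, 15]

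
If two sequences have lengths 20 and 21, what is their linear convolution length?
Linear/full convolution length: m + n - 1 = 20 + 21 - 1 = 40

40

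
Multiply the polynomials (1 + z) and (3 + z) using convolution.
Ascending coefficients: a = [1, 1], b = [3, 1]. c[0] = 1×3 = 3; c[1] = 1×1 + 1×3 = 4; c[2] = 1×1 = 1. Result coefficients: [3, 4, 1] → 3 + 4z + z^2

3 + 4z + z^2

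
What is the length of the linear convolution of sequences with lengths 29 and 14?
Linear/full convolution length: m + n - 1 = 29 + 14 - 1 = 42

42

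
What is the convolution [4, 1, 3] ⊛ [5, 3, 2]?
y[0] = 4×5 = 20; y[1] = 4×3 + 1×5 = 17; y[2] = 4×2 + 1×3 + 3×5 = 26; y[3] = 1×2 + 3×3 = 11; y[4] = 3×2 = 6

[20, 17, 26, 11, 6]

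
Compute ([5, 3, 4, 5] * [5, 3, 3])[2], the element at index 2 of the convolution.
Use y[k] = Σ_i a[i]·b[k-i] at k=2. y[2] = 5×3 + 3×3 + 4×5 = 44

44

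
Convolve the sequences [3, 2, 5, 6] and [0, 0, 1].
y[0] = 3×0 = 0; y[1] = 3×0 + 2×0 = 0; y[2] = 3×1 + 2×0 + 5×0 = 3; y[3] = 2×1 + 5×0 + 6×0 = 2; y[4] = 5×1 + 6×0 = 5; y[5] = 6×1 = 6

[0, 0, 3, 2, 5, 6]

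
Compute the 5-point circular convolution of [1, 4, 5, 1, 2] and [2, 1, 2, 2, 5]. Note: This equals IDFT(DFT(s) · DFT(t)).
Either evaluate y[k] = Σ_j s[j]·t[(k-j) mod 5] directly, or use IDFT(DFT(s) · DFT(t)). y[0] = 1×2 + 4×5 + 5×2 + 1×2 + 2×1 = 36; y[1] = 1×1 + 4×2 + 5×5 + 1×2 + 2×2 = 40; y[2] = 1×2 + 4×1 + 5×2 + 1×5 + 2×2 = 25; y[3] = 1×2 + 4×2 + 5×1 + 1×2 + 2×5 = 27; y[4] = 1×5 + 4×2 + 5×2 + 1×1 + 2×2 = 28. Result: [36, 40, 25, 27, 28]

[36, 40, 25, 27, 28]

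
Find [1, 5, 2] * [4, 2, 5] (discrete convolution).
y[0] = 1×4 = 4; y[1] = 1×2 + 5×4 = 22; y[2] = 1×5 + 5×2 + 2×4 = 23; y[3] = 5×5 + 2×2 = 29; y[4] = 2×5 = 10

[4, 22, 23, 29, 10]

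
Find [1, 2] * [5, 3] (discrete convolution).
y[0] = 1×5 = 5; y[1] = 1×3 + 2×5 = 13; y[2] = 2×3 = 6

[5, 13, 6]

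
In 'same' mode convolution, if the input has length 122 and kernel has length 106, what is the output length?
'Same' mode returns an output with the same length as the input: 122

122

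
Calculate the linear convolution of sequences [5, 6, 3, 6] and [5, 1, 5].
y[0] = 5×5 = 25; y[1] = 5×1 + 6×5 = 35; y[2] = 5×5 + 6×1 + 3×5 = 46; y[3] = 6×5 + 3×1 + 6×5 = 63; y[4] = 3×5 + 6×1 = 21; y[5] = 6×5 = 30

[25, 35, 46, 63, 21, 30]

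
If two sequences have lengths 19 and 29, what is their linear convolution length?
Linear/full convolution length: m + n - 1 = 19 + 29 - 1 = 47

47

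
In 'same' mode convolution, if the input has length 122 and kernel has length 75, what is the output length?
'Same' mode returns an output with the same length as the input: 122

122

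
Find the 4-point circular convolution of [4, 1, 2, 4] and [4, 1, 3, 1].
Use y[k] = Σ_j s[j]·t[(k-j) mod 4]. y[0] = 4×4 + 1×1 + 2×3 + 4×1 = 27; y[1] = 4×1 + 1×4 + 2×1 + 4×3 = 22; y[2] = 4×3 + 1×1 + 2×4 + 4×1 = 25; y[3] = 4×1 + 1×3 + 2×1 + 4×4 = 25. Result: [27, 22, 25, 25]

[27, 22, 25, 25]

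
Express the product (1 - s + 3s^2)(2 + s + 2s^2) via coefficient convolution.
Ascending coefficients: a = [1, -1, 3], b = [2, 1, 2]. c[0] = 1×2 = 2; c[1] = 1×1 + -1×2 = -1; c[2] = 1×2 + -1×1 + 3×2 = 7; c[3] = -1×2 + 3×1 = 1; c[4] = 3×2 = 6. Result coefficients: [2, -1, 7, 1, 6] → 2 - s + 7s^2 + s^3 + 6s^4

2 - s + 7s^2 + s^3 + 6s^4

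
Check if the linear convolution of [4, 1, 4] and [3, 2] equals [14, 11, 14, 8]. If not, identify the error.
Recompute linear convolution of [4, 1, 4] and [3, 2]: y[0] = 4×3 = 12; y[1] = 4×2 + 1×3 = 11; y[2] = 1×2 + 4×3 = 14; y[3] = 4×2 = 8 → [12, 11, 14, 8]. Compare to given [14, 11, 14, 8]: they differ at index 0: given 14, correct 12, so answer: No

No. Error at index 0: given 14, correct 12.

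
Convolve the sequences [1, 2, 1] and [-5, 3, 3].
y[0] = 1×-5 = -5; y[1] = 1×3 + 2×-5 = -7; y[2] = 1×3 + 2×3 + 1×-5 = 4; y[3] = 2×3 + 1×3 = 9; y[4] = 1×3 = 3

[-5, -7, 4, 9, 3]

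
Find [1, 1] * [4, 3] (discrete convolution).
y[0] = 1×4 = 4; y[1] = 1×3 + 1×4 = 7; y[2] = 1×3 = 3

[4, 7, 3]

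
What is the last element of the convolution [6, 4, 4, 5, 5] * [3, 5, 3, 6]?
Use y[k] = Σ_i a[i]·b[k-i] at k=7. y[7] = 5×6 = 30

30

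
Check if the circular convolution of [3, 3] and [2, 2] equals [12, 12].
Recompute circular convolution of [3, 3] and [2, 2]: y[0] = 3×2 + 3×2 = 12; y[1] = 3×2 + 3×2 = 12 → [12, 12]. Given [12, 12] matches, so answer: Yes

Yes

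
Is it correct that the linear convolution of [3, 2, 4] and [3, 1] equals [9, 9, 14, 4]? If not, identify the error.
Recompute linear convolution of [3, 2, 4] and [3, 1]: y[0] = 3×3 = 9; y[1] = 3×1 + 2×3 = 9; y[2] = 2×1 + 4×3 = 14; y[3] = 4×1 = 4 → [9, 9, 14, 4]. Given [9, 9, 14, 4] matches, so answer: Yes

Yes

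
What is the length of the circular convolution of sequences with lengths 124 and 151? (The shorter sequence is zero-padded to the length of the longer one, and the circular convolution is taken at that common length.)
Circular convolution (zero-padding the shorter input) has length max(m, n) = max(124, 151) = 151

151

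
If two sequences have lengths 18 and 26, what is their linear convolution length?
Linear/full convolution length: m + n - 1 = 18 + 26 - 1 = 43

43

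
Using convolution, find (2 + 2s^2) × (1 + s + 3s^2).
Ascending coefficients: a = [2, 0, 2], b = [1, 1, 3]. c[0] = 2×1 = 2; c[1] = 2×1 + 0×1 = 2; c[2] = 2×3 + 0×1 + 2×1 = 8; c[3] = 0×3 + 2×1 = 2; c[4] = 2×3 = 6. Result coefficients: [2, 2, 8, 2, 6] → 2 + 2s + 8s^2 + 2s^3 + 6s^4

2 + 2s + 8s^2 + 2s^3 + 6s^4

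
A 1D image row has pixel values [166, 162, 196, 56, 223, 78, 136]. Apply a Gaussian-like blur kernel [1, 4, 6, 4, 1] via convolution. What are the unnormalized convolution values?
Convolve image row [166, 162, 196, 56, 223, 78, 136] with kernel [1, 4, 6, 4, 1]: y[0] = 166×1 = 166; y[1] = 166×4 + 162×1 = 826; y[2] = 166×6 + 162×4 + 196×1 = 1840; y[3] = 166×4 + 162×6 + 196×4 + 56×1 = 2476; y[4] = 166×1 + 162×4 + 196×6 + 56×4 + 223×1 = 2437; y[5] = 162×1 + 196×4 + 56×6 + 223×4 + 78×1 = 2252; y[6] = 196×1 + 56×4 + 223×6 + 78×4 + 136×1 = 2206; y[7] = 56×1 + 223×4 + 78×6 + 136×4 = 1960; y[8] = 223×1 + 78×4 + 136×6 = 1351; y[9] = 78×1 + 136×4 = 622; y[10] = 136×1 = 136 → [166, 826, 1840, 2476, 2437, 2252, 2206, 1960, 1351, 622, 136]. Normalization factor = sum(kernel) = 16.

[166, 826, 1840, 2476, 2437, 2252, 2206, 1960, 1351, 622, 136]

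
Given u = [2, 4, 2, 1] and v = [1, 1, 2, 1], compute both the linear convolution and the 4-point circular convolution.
Linear: y_lin[0] = 2×1 = 2; y_lin[1] = 2×1 + 4×1 = 6; y_lin[2] = 2×2 + 4×1 + 2×1 = 10; y_lin[3] = 2×1 + 4×2 + 2×1 + 1×1 = 13; y_lin[4] = 4×1 + 2×2 + 1×1 = 9; y_lin[5] = 2×1 + 1×2 = 4; y_lin[6] = 1×1 = 1 → [2, 6, 10, 13, 9, 4, 1]. Circular (length 4): y[0] = 2×1 + 4×1 + 2×2 + 1×1 = 11; y[1] = 2×1 + 4×1 + 2×1 + 1×2 = 10; y[2] = 2×2 + 4×1 + 2×1 + 1×1 = 11; y[3] = 2×1 + 4×2 + 2×1 + 1×1 = 13 → [11, 10, 11, 13]

Linear: [2, 6, 10, 13, 9, 4, 1], Circular: [11, 10, 11, 13]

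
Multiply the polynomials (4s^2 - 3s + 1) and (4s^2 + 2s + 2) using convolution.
Ascending coefficients: a = [1, -3, 4], b = [2, 2, 4]. c[0] = 1×2 = 2; c[1] = 1×2 + -3×2 = -4; c[2] = 1×4 + -3×2 + 4×2 = 6; c[3] = -3×4 + 4×2 = -4; c[4] = 4×4 = 16. Result coefficients: [2, -4, 6, -4, 16] → 16s^4 - 4s^3 + 6s^2 - 4s + 2

16s^4 - 4s^3 + 6s^2 - 4s + 2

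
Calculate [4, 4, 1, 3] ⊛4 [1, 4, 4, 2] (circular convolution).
Use y[k] = Σ_j x[j]·h[(k-j) mod 4]. y[0] = 4×1 + 4×2 + 1×4 + 3×4 = 28; y[1] = 4×4 + 4×1 + 1×2 + 3×4 = 34; y[2] = 4×4 + 4×4 + 1×1 + 3×2 = 39; y[3] = 4×2 + 4×4 + 1×4 + 3×1 = 31. Result: [28, 34, 39, 31]

[28, 34, 39, 31]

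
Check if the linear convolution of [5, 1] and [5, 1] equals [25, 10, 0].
Recompute linear convolution of [5, 1] and [5, 1]: y[0] = 5×5 = 25; y[1] = 5×1 + 1×5 = 10; y[2] = 1×1 = 1 → [25, 10, 1]. Compare to given [25, 10, 0]: they differ at index 2: given 0, correct 1, so answer: No

No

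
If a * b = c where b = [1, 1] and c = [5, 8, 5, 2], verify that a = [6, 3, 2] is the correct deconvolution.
Forward-compute [6, 3, 2] * [1, 1]: c[0] = 6×1 = 6; c[1] = 6×1 + 3×1 = 9; c[2] = 3×1 + 2×1 = 5; c[3] = 2×1 = 2 → [6, 9, 5, 2]. Does not match given c = [5, 8, 5, 2].

Not verified. [6, 3, 2] * [1, 1] = [6, 9, 5, 2], which differs from [5, 8, 5, 2] at index 0.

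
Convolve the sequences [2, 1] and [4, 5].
y[0] = 2×4 = 8; y[1] = 2×5 + 1×4 = 14; y[2] = 1×5 = 5

[8, 14, 5]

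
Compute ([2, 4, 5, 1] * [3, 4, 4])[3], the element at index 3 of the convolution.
Use y[k] = Σ_i a[i]·b[k-i] at k=3. y[3] = 4×4 + 5×4 + 1×3 = 39

39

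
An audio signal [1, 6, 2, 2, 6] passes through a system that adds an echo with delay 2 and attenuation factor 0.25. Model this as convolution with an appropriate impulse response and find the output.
Direct-path + delayed-attenuated-path model → impulse response h = [1, 0, 0.25] (1 at lag 0, 0.25 at lag 2). Output y[n] = x[n] + 0.25·x[n - 2] (with x[n] = 0 outside 0..4): y[0] = 1 + 0.25×0 = 1; y[1] = 6 + 0.25×0 = 6; y[2] = 2 + 0.25×1 = 2.25; y[3] = 2 + 0.25×6 = 3.5; y[4] = 6 + 0.25×2 = 6.5; y[5] = 0 + 0.25×2 = 0.5; y[6] = 0 + 0.25×6 = 1.5. So y = [1, 6, 2.25, 3.5, 6.5, 0.5, 1.5]

[1, 6, 2.25, 3.5, 6.5, 0.5, 1.5]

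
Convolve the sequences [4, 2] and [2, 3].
y[0] = 4×2 = 8; y[1] = 4×3 + 2×2 = 16; y[2] = 2×3 = 6

[8, 16, 6]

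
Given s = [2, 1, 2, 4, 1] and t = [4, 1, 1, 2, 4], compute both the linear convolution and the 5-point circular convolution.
Linear: y_lin[0] = 2×4 = 8; y_lin[1] = 2×1 + 1×4 = 6; y_lin[2] = 2×1 + 1×1 + 2×4 = 11; y_lin[3] = 2×2 + 1×1 + 2×1 + 4×4 = 23; y_lin[4] = 2×4 + 1×2 + 2×1 + 4×1 + 1×4 = 20; y_lin[5] = 1×4 + 2×2 + 4×1 + 1×1 = 13; y_lin[6] = 2×4 + 4×2 + 1×1 = 17; y_lin[7] = 4×4 + 1×2 = 18; y_lin[8] = 1×4 = 4 → [8, 6, 11, 23, 20, 13, 17, 18, 4]. Circular (length 5): y[0] = 2×4 + 1×4 + 2×2 + 4×1 + 1×1 = 21; y[1] = 2×1 + 1×4 + 2×4 + 4×2 + 1×1 = 23; y[2] = 2×1 + 1×1 + 2×4 + 4×4 + 1×2 = 29; y[3] = 2×2 + 1×1 + 2×1 + 4×4 + 1×4 = 27; y[4] = 2×4 + 1×2 + 2×1 + 4×1 + 1×4 = 20 → [21, 23, 29, 27, 20]

Linear: [8, 6, 11, 23, 20, 13, 17, 18, 4], Circular: [21, 23, 29, 27, 20]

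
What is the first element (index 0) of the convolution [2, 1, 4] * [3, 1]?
Use y[k] = Σ_i a[i]·b[k-i] at k=0. y[0] = 2×3 = 6

6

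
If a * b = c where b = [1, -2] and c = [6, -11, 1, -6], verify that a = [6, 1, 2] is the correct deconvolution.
Forward-compute [6, 1, 2] * [1, -2]: c[0] = 6×1 = 6; c[1] = 6×-2 + 1×1 = -11; c[2] = 1×-2 + 2×1 = 0; c[3] = 2×-2 = -4 → [6, -11, 0, -4]. Does not match given c = [6, -11, 1, -6].

Not verified. [6, 1, 2] * [1, -2] = [6, -11, 0, -4], which differs from [6, -11, 1, -6] at index 2.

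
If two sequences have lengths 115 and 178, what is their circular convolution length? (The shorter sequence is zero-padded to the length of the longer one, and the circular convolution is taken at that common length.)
Circular convolution (zero-padding the shorter input) has length max(m, n) = max(115, 178) = 178

178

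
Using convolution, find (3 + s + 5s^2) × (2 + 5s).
Ascending coefficients: a = [3, 1, 5], b = [2, 5]. c[0] = 3×2 = 6; c[1] = 3×5 + 1×2 = 17; c[2] = 1×5 + 5×2 = 15; c[3] = 5×5 = 25. Result coefficients: [6, 17, 15, 25] → 6 + 17s + 15s^2 + 25s^3

6 + 17s + 15s^2 + 25s^3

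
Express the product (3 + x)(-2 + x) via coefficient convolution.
Ascending coefficients: a = [3, 1], b = [-2, 1]. c[0] = 3×-2 = -6; c[1] = 3×1 + 1×-2 = 1; c[2] = 1×1 = 1. Result coefficients: [-6, 1, 1] → -6 + x + x^2

-6 + x + x^2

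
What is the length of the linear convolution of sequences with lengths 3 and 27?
Linear/full convolution length: m + n - 1 = 3 + 27 - 1 = 29

29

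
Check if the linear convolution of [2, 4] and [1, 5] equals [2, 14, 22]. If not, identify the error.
Recompute linear convolution of [2, 4] and [1, 5]: y[0] = 2×1 = 2; y[1] = 2×5 + 4×1 = 14; y[2] = 4×5 = 20 → [2, 14, 20]. Compare to given [2, 14, 22]: they differ at index 2: given 22, correct 20, so answer: No

No. Error at index 2: given 22, correct 20.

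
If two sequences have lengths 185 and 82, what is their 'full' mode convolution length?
Linear/full convolution length: m + n - 1 = 185 + 82 - 1 = 266

266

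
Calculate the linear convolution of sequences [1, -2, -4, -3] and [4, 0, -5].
y[0] = 1×4 = 4; y[1] = 1×0 + -2×4 = -8; y[2] = 1×-5 + -2×0 + -4×4 = -21; y[3] = -2×-5 + -4×0 + -3×4 = -2; y[4] = -4×-5 + -3×0 = 20; y[5] = -3×-5 = 15

[4, -8, -21, -2, 20, 15]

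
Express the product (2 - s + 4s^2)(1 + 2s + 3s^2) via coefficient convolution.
Ascending coefficients: a = [2, -1, 4], b = [1, 2, 3]. c[0] = 2×1 = 2; c[1] = 2×2 + -1×1 = 3; c[2] = 2×3 + -1×2 + 4×1 = 8; c[3] = -1×3 + 4×2 = 5; c[4] = 4×3 = 12. Result coefficients: [2, 3, 8, 5, 12] → 2 + 3s + 8s^2 + 5s^3 + 12s^4

2 + 3s + 8s^2 + 5s^3 + 12s^4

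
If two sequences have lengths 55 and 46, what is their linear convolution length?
Linear/full convolution length: m + n - 1 = 55 + 46 - 1 = 100

100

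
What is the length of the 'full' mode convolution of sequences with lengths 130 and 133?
Linear/full convolution length: m + n - 1 = 130 + 133 - 1 = 262

262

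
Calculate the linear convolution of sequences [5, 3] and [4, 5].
y[0] = 5×4 = 20; y[1] = 5×5 + 3×4 = 37; y[2] = 3×5 = 15

[20, 37, 15]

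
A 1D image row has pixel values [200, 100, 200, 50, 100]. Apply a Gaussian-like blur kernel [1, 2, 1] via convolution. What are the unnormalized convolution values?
Convolve image row [200, 100, 200, 50, 100] with kernel [1, 2, 1]: y[0] = 200×1 = 200; y[1] = 200×2 + 100×1 = 500; y[2] = 200×1 + 100×2 + 200×1 = 600; y[3] = 100×1 + 200×2 + 50×1 = 550; y[4] = 200×1 + 50×2 + 100×1 = 400; y[5] = 50×1 + 100×2 = 250; y[6] = 100×1 = 100 → [200, 500, 600, 550, 400, 250, 100]. Normalization factor = sum(kernel) = 4.

[200, 500, 600, 550, 400, 250, 100]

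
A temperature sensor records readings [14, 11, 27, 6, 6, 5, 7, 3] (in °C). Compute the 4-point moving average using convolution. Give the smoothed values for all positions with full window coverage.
4-point moving average kernel = [1, 1, 1, 1]. Apply in 'valid' mode (full window coverage): avg[0] = (14 + 11 + 27 + 6) / 4 = 14.5; avg[1] = (11 + 27 + 6 + 6) / 4 = 12.5; avg[2] = (27 + 6 + 6 + 5) / 4 = 11.0; avg[3] = (6 + 6 + 5 + 7) / 4 = 6.0; avg[4] = (6 + 5 + 7 + 3) / 4 = 5.25. Smoothed values: [14.5, 12.5, 11.0, 6.0, 5.25]

[14.5, 12.5, 11.0, 6.0, 5.25]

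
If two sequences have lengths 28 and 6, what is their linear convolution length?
Linear/full convolution length: m + n - 1 = 28 + 6 - 1 = 33

33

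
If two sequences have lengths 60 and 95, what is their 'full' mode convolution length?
Linear/full convolution length: m + n - 1 = 60 + 95 - 1 = 154

154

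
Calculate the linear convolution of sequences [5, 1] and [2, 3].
y[0] = 5×2 = 10; y[1] = 5×3 + 1×2 = 17; y[2] = 1×3 = 3

[10, 17, 3]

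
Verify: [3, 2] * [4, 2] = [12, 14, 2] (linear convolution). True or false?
Recompute linear convolution of [3, 2] and [4, 2]: y[0] = 3×4 = 12; y[1] = 3×2 + 2×4 = 14; y[2] = 2×2 = 4 → [12, 14, 4]. Compare to given [12, 14, 2]: they differ at index 2: given 2, correct 4, so answer: No

No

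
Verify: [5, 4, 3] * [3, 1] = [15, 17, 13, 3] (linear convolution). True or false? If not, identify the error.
Recompute linear convolution of [5, 4, 3] and [3, 1]: y[0] = 5×3 = 15; y[1] = 5×1 + 4×3 = 17; y[2] = 4×1 + 3×3 = 13; y[3] = 3×1 = 3 → [15, 17, 13, 3]. Given [15, 17, 13, 3] matches, so answer: Yes

Yes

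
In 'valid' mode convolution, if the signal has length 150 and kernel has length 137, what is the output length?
'Valid' mode counts only positions where the kernel fully overlaps the signal: m - n + 1 = 150 - 137 + 1 = 14

14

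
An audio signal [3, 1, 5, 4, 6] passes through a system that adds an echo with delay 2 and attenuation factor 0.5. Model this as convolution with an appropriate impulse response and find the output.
Direct-path + delayed-attenuated-path model → impulse response h = [1, 0, 0.5] (1 at lag 0, 0.5 at lag 2). Output y[n] = x[n] + 0.5·x[n - 2] (with x[n] = 0 outside 0..4): y[0] = 3 + 0.5×0 = 3; y[1] = 1 + 0.5×0 = 1; y[2] = 5 + 0.5×3 = 6.5; y[3] = 4 + 0.5×1 = 4.5; y[4] = 6 + 0.5×5 = 8.5; y[5] = 0 + 0.5×4 = 2.0; y[6] = 0 + 0.5×6 = 3.0. So y = [3, 1, 6.5, 4.5, 8.5, 2.0, 3.0]

[3, 1, 6.5, 4.5, 8.5, 2.0, 3.0]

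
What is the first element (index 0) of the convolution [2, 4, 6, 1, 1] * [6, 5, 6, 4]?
Use y[k] = Σ_i a[i]·b[k-i] at k=0. y[0] = 2×6 = 12

12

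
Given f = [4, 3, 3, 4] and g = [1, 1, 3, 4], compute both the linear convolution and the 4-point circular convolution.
Linear: y_lin[0] = 4×1 = 4; y_lin[1] = 4×1 + 3×1 = 7; y_lin[2] = 4×3 + 3×1 + 3×1 = 18; y_lin[3] = 4×4 + 3×3 + 3×1 + 4×1 = 32; y_lin[4] = 3×4 + 3×3 + 4×1 = 25; y_lin[5] = 3×4 + 4×3 = 24; y_lin[6] = 4×4 = 16 → [4, 7, 18, 32, 25, 24, 16]. Circular (length 4): y[0] = 4×1 + 3×4 + 3×3 + 4×1 = 29; y[1] = 4×1 + 3×1 + 3×4 + 4×3 = 31; y[2] = 4×3 + 3×1 + 3×1 + 4×4 = 34; y[3] = 4×4 + 3×3 + 3×1 + 4×1 = 32 → [29, 31, 34, 32]

Linear: [4, 7, 18, 32, 25, 24, 16], Circular: [29, 31, 34, 32]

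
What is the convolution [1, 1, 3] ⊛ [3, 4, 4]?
y[0] = 1×3 = 3; y[1] = 1×4 + 1×3 = 7; y[2] = 1×4 + 1×4 + 3×3 = 17; y[3] = 1×4 + 3×4 = 16; y[4] = 3×4 = 12

[3, 7, 17, 16, 12]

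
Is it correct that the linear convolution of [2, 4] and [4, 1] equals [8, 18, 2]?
Recompute linear convolution of [2, 4] and [4, 1]: y[0] = 2×4 = 8; y[1] = 2×1 + 4×4 = 18; y[2] = 4×1 = 4 → [8, 18, 4]. Compare to given [8, 18, 2]: they differ at index 2: given 2, correct 4, so answer: No

No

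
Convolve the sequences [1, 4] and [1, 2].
y[0] = 1×1 = 1; y[1] = 1×2 + 4×1 = 6; y[2] = 4×2 = 8

[1, 6, 8]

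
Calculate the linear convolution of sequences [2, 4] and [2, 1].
y[0] = 2×2 = 4; y[1] = 2×1 + 4×2 = 10; y[2] = 4×1 = 4

[4, 10, 4]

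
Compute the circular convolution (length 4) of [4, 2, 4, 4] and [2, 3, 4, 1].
Use y[k] = Σ_j u[j]·v[(k-j) mod 4]. y[0] = 4×2 + 2×1 + 4×4 + 4×3 = 38; y[1] = 4×3 + 2×2 + 4×1 + 4×4 = 36; y[2] = 4×4 + 2×3 + 4×2 + 4×1 = 34; y[3] = 4×1 + 2×4 + 4×3 + 4×2 = 32. Result: [38, 36, 34, 32]

[38, 36, 34, 32]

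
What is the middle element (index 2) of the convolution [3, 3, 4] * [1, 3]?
Use y[k] = Σ_i a[i]·b[k-i] at k=2. y[2] = 3×3 + 4×1 = 13

13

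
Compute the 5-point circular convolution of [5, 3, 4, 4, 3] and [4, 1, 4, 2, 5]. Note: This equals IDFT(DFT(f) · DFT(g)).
Either evaluate y[k] = Σ_j f[j]·g[(k-j) mod 5] directly, or use IDFT(DFT(f) · DFT(g)). y[0] = 5×4 + 3×5 + 4×2 + 4×4 + 3×1 = 62; y[1] = 5×1 + 3×4 + 4×5 + 4×2 + 3×4 = 57; y[2] = 5×4 + 3×1 + 4×4 + 4×5 + 3×2 = 65; y[3] = 5×2 + 3×4 + 4×1 + 4×4 + 3×5 = 57; y[4] = 5×5 + 3×2 + 4×4 + 4×1 + 3×4 = 63. Result: [62, 57, 65, 57, 63]

[62, 57, 65, 57, 63]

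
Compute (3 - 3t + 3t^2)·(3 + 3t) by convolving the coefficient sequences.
Ascending coefficients: a = [3, -3, 3], b = [3, 3]. c[0] = 3×3 = 9; c[1] = 3×3 + -3×3 = 0; c[2] = -3×3 + 3×3 = 0; c[3] = 3×3 = 9. Result coefficients: [9, 0, 0, 9] → 9 + 9t^3

9 + 9t^3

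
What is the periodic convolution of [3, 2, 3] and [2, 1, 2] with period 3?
Use y[k] = Σ_j u[j]·v[(k-j) mod 3]. y[0] = 3×2 + 2×2 + 3×1 = 13; y[1] = 3×1 + 2×2 + 3×2 = 13; y[2] = 3×2 + 2×1 + 3×2 = 14. Result: [13, 13, 14]

[13, 13, 14]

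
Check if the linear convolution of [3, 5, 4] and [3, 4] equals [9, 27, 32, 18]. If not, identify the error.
Recompute linear convolution of [3, 5, 4] and [3, 4]: y[0] = 3×3 = 9; y[1] = 3×4 + 5×3 = 27; y[2] = 5×4 + 4×3 = 32; y[3] = 4×4 = 16 → [9, 27, 32, 16]. Compare to given [9, 27, 32, 18]: they differ at index 3: given 18, correct 16, so answer: No

No. Error at index 3: given 18, correct 16.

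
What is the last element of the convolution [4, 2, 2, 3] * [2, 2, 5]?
Use y[k] = Σ_i a[i]·b[k-i] at k=5. y[5] = 3×5 = 15

15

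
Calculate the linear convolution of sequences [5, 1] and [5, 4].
y[0] = 5×5 = 25; y[1] = 5×4 + 1×5 = 25; y[2] = 1×4 = 4

[25, 25, 4]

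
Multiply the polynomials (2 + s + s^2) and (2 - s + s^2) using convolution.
Ascending coefficients: a = [2, 1, 1], b = [2, -1, 1]. c[0] = 2×2 = 4; c[1] = 2×-1 + 1×2 = 0; c[2] = 2×1 + 1×-1 + 1×2 = 3; c[3] = 1×1 + 1×-1 = 0; c[4] = 1×1 = 1. Result coefficients: [4, 0, 3, 0, 1] → 4 + 3s^2 + s^4

4 + 3s^2 + s^4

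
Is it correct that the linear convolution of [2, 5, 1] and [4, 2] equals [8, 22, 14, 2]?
Recompute linear convolution of [2, 5, 1] and [4, 2]: y[0] = 2×4 = 8; y[1] = 2×2 + 5×4 = 24; y[2] = 5×2 + 1×4 = 14; y[3] = 1×2 = 2 → [8, 24, 14, 2]. Compare to given [8, 22, 14, 2]: they differ at index 1: given 22, correct 24, so answer: No

No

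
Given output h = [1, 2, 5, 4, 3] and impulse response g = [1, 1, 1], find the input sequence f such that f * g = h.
Deconvolve h=[1, 2, 5, 4, 3] by g=[1, 1, 1]. Since g[0]=1, solve forward: f[0] = h[0] / 1 = 1; f[1] = (h[1] - 1×1) / 1 = 1; f[2] = (h[2] - 1×1 - 1×1) / 1 = 3. So f = [1, 1, 3]. Check by forward convolution: h[0] = 1×1 = 1; h[1] = 1×1 + 1×1 = 2; h[2] = 1×1 + 1×1 + 3×1 = 5; h[3] = 1×1 + 3×1 = 4; h[4] = 3×1 = 3

[1, 1, 3]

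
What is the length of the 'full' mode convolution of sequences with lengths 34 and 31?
Linear/full convolution length: m + n - 1 = 34 + 31 - 1 = 64

64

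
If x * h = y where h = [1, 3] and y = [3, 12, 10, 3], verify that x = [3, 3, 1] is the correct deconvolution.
Forward-compute [3, 3, 1] * [1, 3]: y[0] = 3×1 = 3; y[1] = 3×3 + 3×1 = 12; y[2] = 3×3 + 1×1 = 10; y[3] = 1×3 = 3 → [3, 12, 10, 3]. Matches given y = [3, 12, 10, 3], so verified.

Verified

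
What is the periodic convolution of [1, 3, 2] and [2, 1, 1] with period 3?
Use y[k] = Σ_j u[j]·v[(k-j) mod 3]. y[0] = 1×2 + 3×1 + 2×1 = 7; y[1] = 1×1 + 3×2 + 2×1 = 9; y[2] = 1×1 + 3×1 + 2×2 = 8. Result: [7, 9, 8]

[7, 9, 8]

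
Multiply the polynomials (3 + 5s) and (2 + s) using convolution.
Ascending coefficients: a = [3, 5], b = [2, 1]. c[0] = 3×2 = 6; c[1] = 3×1 + 5×2 = 13; c[2] = 5×1 = 5. Result coefficients: [6, 13, 5] → 6 + 13s + 5s^2

6 + 13s + 5s^2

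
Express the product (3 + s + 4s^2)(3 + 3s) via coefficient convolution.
Ascending coefficients: a = [3, 1, 4], b = [3, 3]. c[0] = 3×3 = 9; c[1] = 3×3 + 1×3 = 12; c[2] = 1×3 + 4×3 = 15; c[3] = 4×3 = 12. Result coefficients: [9, 12, 15, 12] → 9 + 12s + 15s^2 + 12s^3

9 + 12s + 15s^2 + 12s^3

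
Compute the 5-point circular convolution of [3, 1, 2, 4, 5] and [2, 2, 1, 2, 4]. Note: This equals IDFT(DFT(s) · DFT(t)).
Either evaluate y[k] = Σ_j s[j]·t[(k-j) mod 5] directly, or use IDFT(DFT(s) · DFT(t)). y[0] = 3×2 + 1×4 + 2×2 + 4×1 + 5×2 = 28; y[1] = 3×2 + 1×2 + 2×4 + 4×2 + 5×1 = 29; y[2] = 3×1 + 1×2 + 2×2 + 4×4 + 5×2 = 35; y[3] = 3×2 + 1×1 + 2×2 + 4×2 + 5×4 = 39; y[4] = 3×4 + 1×2 + 2×1 + 4×2 + 5×2 = 34. Result: [28, 29, 35, 39, 34]

[28, 29, 35, 39, 34]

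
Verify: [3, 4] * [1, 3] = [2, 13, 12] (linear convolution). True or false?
Recompute linear convolution of [3, 4] and [1, 3]: y[0] = 3×1 = 3; y[1] = 3×3 + 4×1 = 13; y[2] = 4×3 = 12 → [3, 13, 12]. Compare to given [2, 13, 12]: they differ at index 0: given 2, correct 3, so answer: No

No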